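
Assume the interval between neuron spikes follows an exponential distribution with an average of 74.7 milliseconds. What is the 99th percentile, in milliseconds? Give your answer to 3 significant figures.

The rate is λ = 1/74.7 = 0.0133869 per millisecond.
Set 1 − e^(−λt) = 0.99, so t = −ln(0.01)/λ = 4.6052/0.0133869 ≈ 344.006 milliseconds.

344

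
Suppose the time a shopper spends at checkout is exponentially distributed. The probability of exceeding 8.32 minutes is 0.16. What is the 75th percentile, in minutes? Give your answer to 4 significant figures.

e^(−λ·8.32) = 0.16 ⇒ λ = −ln(0.16)/8.32 = 0.220262.
75th percentile: 1 − e^(−λt) = 0.75, t = −ln(0.25)/λ = 6.29384 minutes.

6.294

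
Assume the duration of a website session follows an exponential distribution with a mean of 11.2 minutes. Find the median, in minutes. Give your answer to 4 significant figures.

7.763

The rate is λ = 1/11.2 = 0.0892857 per minute.
Set 1 − e^(−λt) = 0.5, so t = −ln(0.5)/λ = 0.69315/0.0892857 ≈ 7.76325 minutes.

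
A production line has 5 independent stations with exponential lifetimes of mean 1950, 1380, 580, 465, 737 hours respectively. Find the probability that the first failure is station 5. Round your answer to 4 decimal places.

0.2097

Rates: λ_i = 1/mean_i → 0.000512821, 0.000724638, 0.00172414, 0.00215054, 0.00135685; Σλ = 0.00646899.
P(station 5 first) = λ_5/Σλ = 0.00135685/0.00646899 ≈ 0.2097.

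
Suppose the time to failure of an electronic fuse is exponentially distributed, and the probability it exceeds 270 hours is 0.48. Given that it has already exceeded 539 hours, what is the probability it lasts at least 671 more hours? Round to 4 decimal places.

From e^(−λ·270) = 0.48, λ = −ln(0.48)/270 = 0.0027184.
Memoryless: P(X > 539+671 | X > 539) = P(X > 671) = e^(−0.0027184·671) ≈ 0.1614.

0.1614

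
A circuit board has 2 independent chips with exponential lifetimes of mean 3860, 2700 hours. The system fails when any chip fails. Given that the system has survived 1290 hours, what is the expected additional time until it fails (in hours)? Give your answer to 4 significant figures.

First-failure rate Σλ = 1/3860 + 1/2700 = 0.000629438.
By memorylessness the expected residual is 1/Σλ = 1588.72 hours, regardless of the 1290 already elapsed.

1589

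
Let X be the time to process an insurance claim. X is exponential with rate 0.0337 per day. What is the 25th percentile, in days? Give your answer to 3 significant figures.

8.54

Set 1 − e^(−λt) = 0.25, so t = −ln(0.75)/λ = 0.28768/0.0337 ≈ 8.53656 days.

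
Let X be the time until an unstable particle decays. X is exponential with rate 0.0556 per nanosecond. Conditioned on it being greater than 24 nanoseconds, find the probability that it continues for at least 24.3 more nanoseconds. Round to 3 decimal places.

0.259

By the memoryless property, P(X > 24+24.3 | X > 24) = P(X > 24.3).
P(X > 24.3) = e^(−1.3511) ≈ 0.259.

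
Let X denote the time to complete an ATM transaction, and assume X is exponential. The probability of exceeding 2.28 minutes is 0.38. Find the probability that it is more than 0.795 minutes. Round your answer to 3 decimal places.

0.714

e^(−λ·2.28) = 0.38 ⇒ λ = −ln(0.38)/2.28 = 0.424379.
P(X > 0.795) = e^(−0.424379·0.795) = e^(−0.33738) ≈ 0.714.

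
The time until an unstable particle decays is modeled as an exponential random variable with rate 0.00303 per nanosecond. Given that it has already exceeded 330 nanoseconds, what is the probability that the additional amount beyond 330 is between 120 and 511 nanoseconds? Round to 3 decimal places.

0.483

Memoryless: the residual past 330 is again Exp(λ).
P(120 < residual < 511) = e^(−λ·120) − e^(−λ·511) = 0.69517 − 0.21260 ≈ 0.483.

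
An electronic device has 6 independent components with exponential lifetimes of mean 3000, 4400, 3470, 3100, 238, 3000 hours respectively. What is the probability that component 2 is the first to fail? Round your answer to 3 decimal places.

Rates: λ_i = 1/mean_i → 0.000333333, 0.000227273, 0.000288184, 0.000322581, 0.00420168, 0.000333333; Σλ = 0.00570639.
P(component 2 first) = λ_2/Σλ = 0.000227273/0.00570639 ≈ 0.040.

0.040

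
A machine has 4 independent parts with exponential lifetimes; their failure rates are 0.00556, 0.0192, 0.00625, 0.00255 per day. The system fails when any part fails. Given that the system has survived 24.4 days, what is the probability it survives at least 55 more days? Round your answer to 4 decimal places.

Time to first failure ~ Exp(Σλ) with Σλ = 0.03356.
By memorylessness, P(T > 24.4+55 | T > 24.4) = P(T > 55) = e^(−0.03356·55) ≈ 0.1579.

0.1579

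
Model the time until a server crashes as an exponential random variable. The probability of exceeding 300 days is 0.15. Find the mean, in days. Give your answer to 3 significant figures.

158

e^(−λ·300) = 0.15 ⇒ λ = −ln(0.15)/300 = 0.00632373.
Mean = 1/λ = 158.134 days.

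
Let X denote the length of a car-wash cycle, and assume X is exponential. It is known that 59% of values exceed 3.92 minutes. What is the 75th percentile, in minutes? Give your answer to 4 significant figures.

10.30

e^(−λ·3.92) = 0.59 ⇒ λ = −ln(0.59)/3.92 = 0.1346.
75th percentile: 1 − e^(−λt) = 0.75, t = −ln(0.25)/λ = 10.2993 minutes.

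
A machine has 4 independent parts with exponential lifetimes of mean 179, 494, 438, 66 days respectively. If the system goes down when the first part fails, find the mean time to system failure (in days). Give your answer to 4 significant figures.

39.93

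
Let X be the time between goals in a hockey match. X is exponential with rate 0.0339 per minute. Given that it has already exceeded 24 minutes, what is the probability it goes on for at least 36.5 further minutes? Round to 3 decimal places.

The exponential is memoryless, so the remaining time is again Exp(λ): the condition X > 24 is irrelevant.
P(X > 36.5) = e^(−1.2373) ≈ 0.290.

0.290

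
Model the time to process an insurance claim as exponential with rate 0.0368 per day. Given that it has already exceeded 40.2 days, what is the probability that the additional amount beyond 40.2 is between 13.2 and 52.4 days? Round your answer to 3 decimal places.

Memoryless: the residual past 40.2 is again Exp(λ).
P(13.2 < residual < 52.4) = e^(−λ·13.2) − e^(−λ·52.4) = 0.61523 − 0.14539 ≈ 0.470.

0.470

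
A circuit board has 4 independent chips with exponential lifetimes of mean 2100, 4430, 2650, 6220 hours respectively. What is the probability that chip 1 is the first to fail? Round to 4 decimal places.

Rates: λ_i = 1/mean_i → 0.00047619, 0.000225734, 0.000377358, 0.000160772; Σλ = 0.00124005.
P(chip 1 first) = λ_1/Σλ = 0.00047619/0.00124005 ≈ 0.3840.

0.3840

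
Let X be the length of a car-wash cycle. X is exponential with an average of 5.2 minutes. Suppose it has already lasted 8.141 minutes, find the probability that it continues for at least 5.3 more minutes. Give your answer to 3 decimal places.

The rate is λ = 1/5.2 = 0.192308 per minute.
The exponential is memoryless, so the remaining time is again Exp(λ): the condition X > 8.141 is irrelevant.
P(X > 5.3) = e^(−1.0192) ≈ 0.361.

0.361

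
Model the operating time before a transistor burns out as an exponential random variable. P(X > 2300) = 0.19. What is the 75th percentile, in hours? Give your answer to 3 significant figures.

1920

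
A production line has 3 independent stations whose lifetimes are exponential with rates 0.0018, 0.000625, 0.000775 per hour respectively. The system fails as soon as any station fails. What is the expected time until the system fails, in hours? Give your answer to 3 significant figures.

The time to first failure is exponential with rate Σλ = 0.0018 + 0.000625 + 0.000775 = 0.0032.
E[min] = 1/Σλ = 1/0.0032 = 312.5 hours.

313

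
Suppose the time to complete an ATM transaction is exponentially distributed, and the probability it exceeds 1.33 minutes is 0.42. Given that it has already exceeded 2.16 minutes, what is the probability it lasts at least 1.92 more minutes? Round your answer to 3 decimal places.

0.286

From e^(−λ·1.33) = 0.42, λ = −ln(0.42)/1.33 = 0.652256.
Memoryless: P(X > 2.16+1.92 | X > 2.16) = P(X > 1.92) = e^(−0.652256·1.92) ≈ 0.286.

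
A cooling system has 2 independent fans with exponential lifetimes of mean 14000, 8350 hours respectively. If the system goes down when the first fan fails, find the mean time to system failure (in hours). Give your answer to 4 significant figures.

5230

The first failure time is exponential with rate Σλ_i = 1/14000 + 1/8350 = 0.000191189 per hour.
E[min] = 1/Σλ = 1/0.000191189 = 5230.43 hours.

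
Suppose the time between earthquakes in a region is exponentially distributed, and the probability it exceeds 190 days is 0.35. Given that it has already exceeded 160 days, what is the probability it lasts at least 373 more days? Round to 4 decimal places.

0.1273

From e^(−λ·190) = 0.35, λ = −ln(0.35)/190 = 0.00552538.
Memoryless: P(X > 160+373 | X > 160) = P(X > 373) = e^(−0.00552538·373) ≈ 0.1273.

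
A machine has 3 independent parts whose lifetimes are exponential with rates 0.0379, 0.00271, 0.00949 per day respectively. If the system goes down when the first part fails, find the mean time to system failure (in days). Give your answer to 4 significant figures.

19.96

The time to first failure is exponential with rate Σλ = 0.0379 + 0.00271 + 0.00949 = 0.0501.
E[min] = 1/Σλ = 1/0.0501 = 19.9601 days.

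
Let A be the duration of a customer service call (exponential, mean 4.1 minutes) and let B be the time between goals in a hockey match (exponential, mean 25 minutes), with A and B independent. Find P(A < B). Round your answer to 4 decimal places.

λ_1 = 1/4.1 = 0.243902, λ_2 = 1/25 = 0.04.
For independent exponentials, P(A < B) = λ_1/(λ_1+λ_2) = 0.243902/0.283902 ≈ 0.8591.

0.8591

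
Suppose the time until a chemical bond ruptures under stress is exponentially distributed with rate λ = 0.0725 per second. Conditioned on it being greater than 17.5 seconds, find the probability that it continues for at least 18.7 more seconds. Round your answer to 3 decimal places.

By the memoryless property, P(X > 17.5+18.7 | X > 17.5) = P(X > 18.7).
P(X > 18.7) = e^(−1.3557) ≈ 0.258.

0.258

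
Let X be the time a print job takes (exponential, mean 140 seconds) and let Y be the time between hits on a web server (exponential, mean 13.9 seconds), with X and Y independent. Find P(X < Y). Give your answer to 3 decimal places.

λ_1 = 1/140 = 0.00714286, λ_2 = 1/13.9 = 0.0719424.
For independent exponentials, P(X < Y) = λ_1/(λ_1+λ_2) = 0.00714286/0.0790853 ≈ 0.090.

0.090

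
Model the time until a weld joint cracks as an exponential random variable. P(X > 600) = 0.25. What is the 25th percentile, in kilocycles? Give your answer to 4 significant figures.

124.5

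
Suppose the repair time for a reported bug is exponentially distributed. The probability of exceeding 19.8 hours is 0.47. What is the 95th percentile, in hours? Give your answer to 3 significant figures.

78.6

e^(−λ·19.8) = 0.47 ⇒ λ = −ln(0.47)/19.8 = 0.0381325.
95th percentile: 1 − e^(−λt) = 0.95, t = −ln(0.05)/λ = 78.5612 hours.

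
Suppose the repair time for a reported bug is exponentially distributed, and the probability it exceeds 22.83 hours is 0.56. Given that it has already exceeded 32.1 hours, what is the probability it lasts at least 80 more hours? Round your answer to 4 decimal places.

0.1311

From e^(−λ·22.83) = 0.56, λ = −ln(0.56)/22.83 = 0.0253972.
Memoryless: P(X > 32.1+80 | X > 32.1) = P(X > 80) = e^(−0.0253972·80) ≈ 0.1311.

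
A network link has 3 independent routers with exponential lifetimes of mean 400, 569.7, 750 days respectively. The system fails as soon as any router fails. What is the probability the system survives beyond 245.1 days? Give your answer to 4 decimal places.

The first failure time is exponential with rate Σλ_i = 1/400 + 1/569.7 + 1/750 = 0.00558864 per day.
P(min > 245.1) = e^(−0.00558864·245.1) = e^(−1.3698) ≈ 0.2542.

0.2542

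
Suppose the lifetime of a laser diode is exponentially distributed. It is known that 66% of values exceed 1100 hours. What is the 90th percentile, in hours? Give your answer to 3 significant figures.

6100

e^(−λ·1100) = 0.66 ⇒ λ = −ln(0.66)/1100 = 0.000377741.
90th percentile: 1 − e^(−λt) = 0.9, t = −ln(0.1)/λ = 6095.67 hours.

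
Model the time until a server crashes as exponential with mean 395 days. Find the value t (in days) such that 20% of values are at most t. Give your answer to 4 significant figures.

88.14

The rate is λ = 1/395 = 0.00253165 per day.
Set 1 − e^(−λt) = 0.2, so t = −ln(0.8)/λ = 0.22314/0.00253165 ≈ 88.1417 days.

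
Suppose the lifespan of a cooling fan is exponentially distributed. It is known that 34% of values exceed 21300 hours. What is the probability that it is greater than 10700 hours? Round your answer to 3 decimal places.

e^(−λ·21300) = 0.34 ⇒ λ = −ln(0.34)/21300 = 0.0000506483.
P(X > 10700) = e^(−0.0000506483·10700) = e^(−0.54194) ≈ 0.582.

0.582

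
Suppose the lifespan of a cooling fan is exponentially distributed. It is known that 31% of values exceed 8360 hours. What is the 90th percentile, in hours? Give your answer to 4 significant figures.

16440

e^(−λ·8360) = 0.31 ⇒ λ = −ln(0.31)/8360 = 0.000140094.
90th percentile: 1 − e^(−λt) = 0.9, t = −ln(0.1)/λ = 16436 hours.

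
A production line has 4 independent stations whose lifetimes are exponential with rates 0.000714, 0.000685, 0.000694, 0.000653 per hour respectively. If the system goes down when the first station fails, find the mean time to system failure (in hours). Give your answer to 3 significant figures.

364

The time to first failure is exponential with rate Σλ = 0.000714 + 0.000685 + 0.000694 + 0.000653 = 0.002746.
E[min] = 1/Σλ = 1/0.002746 = 364.166 hours.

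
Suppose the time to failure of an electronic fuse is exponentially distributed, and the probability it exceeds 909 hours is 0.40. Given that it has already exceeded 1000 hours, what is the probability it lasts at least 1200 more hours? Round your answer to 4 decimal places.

0.2983

From e^(−λ·909) = 0.40, λ = −ln(0.40)/909 = 0.00100802.
Memoryless: P(X > 1000+1200 | X > 1000) = P(X > 1200) = e^(−0.00100802·1200) ≈ 0.2983.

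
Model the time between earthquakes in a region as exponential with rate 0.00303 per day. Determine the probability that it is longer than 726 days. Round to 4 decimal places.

0.1108

P(X > 726) = e^(−λ·726) = e^(−2.1998) ≈ 0.1108.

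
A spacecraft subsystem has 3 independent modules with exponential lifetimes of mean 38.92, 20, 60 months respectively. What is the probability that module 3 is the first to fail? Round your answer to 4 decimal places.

0.1805

Rates: λ_i = 1/mean_i → 0.0256937, 0.05, 0.0166667; Σλ = 0.0923604.
P(module 3 first) = λ_3/Σλ = 0.0166667/0.0923604 ≈ 0.1805.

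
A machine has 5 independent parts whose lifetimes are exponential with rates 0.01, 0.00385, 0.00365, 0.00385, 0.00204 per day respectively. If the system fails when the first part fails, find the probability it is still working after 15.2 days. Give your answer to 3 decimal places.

0.701

The time to first failure is exponential with rate Σλ = 0.01 + 0.00385 + 0.00365 + 0.00385 + 0.00204 = 0.02339.
P(min > 15.2) = e^(−0.02339·15.2) = e^(−0.35553) ≈ 0.701.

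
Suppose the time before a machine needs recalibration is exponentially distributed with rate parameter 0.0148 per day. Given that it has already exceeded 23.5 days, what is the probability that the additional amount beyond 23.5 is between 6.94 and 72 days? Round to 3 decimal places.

0.558

Memoryless: the residual past 23.5 is again Exp(λ).
P(6.94 < residual < 72) = e^(−λ·6.94) − e^(−λ·72) = 0.90239 − 0.34452 ≈ 0.558.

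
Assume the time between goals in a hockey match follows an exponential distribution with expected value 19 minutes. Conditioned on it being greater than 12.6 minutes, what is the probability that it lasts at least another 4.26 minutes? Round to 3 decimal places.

The rate is λ = 1/19 = 0.0526316 per minute.
By the memoryless property, P(X > 12.6+4.26 | X > 12.6) = P(X > 4.26).
P(X > 4.26) = e^(−0.22421) ≈ 0.799.

0.799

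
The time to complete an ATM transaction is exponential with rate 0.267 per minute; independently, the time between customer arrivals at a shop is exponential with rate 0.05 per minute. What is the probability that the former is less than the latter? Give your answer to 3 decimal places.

0.842

λ_1 = 0.267, λ_2 = 0.05.
For independent exponentials, P(the former < the latter) = λ_1/(λ_1+λ_2) = 0.267/0.317 ≈ 0.842.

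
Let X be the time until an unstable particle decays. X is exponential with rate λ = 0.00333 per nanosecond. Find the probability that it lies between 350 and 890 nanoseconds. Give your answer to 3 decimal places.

0.260

P(350 < X < 890) = e^(−λ·350) − e^(−λ·890) = 0.31177 − 0.05163 ≈ 0.260.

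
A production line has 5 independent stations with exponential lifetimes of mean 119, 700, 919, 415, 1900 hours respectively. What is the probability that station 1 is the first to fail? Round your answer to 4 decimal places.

Rates: λ_i = 1/mean_i → 0.00840336, 0.00142857, 0.00108814, 0.00240964, 0.000526316; Σλ = 0.013856.
P(station 1 first) = λ_1/Σλ = 0.00840336/0.013856 ≈ 0.6065.

0.6065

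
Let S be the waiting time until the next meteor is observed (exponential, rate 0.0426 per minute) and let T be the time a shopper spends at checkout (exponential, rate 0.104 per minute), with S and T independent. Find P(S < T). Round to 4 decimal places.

λ_1 = 0.0426, λ_2 = 0.104.
For independent exponentials, P(S < T) = λ_1/(λ_1+λ_2) = 0.0426/0.1466 ≈ 0.2906.

0.2906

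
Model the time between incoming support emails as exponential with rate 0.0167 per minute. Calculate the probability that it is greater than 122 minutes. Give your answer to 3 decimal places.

0.130

P(X > 122) = e^(−λ·122) = e^(−2.0374) ≈ 0.130.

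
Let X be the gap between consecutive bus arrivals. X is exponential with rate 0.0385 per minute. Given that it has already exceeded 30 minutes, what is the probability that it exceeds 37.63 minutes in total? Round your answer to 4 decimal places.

By the memoryless property, P(X > 30+7.63 | X > 30) = P(X > 7.63).
P(X > 7.63) = e^(−0.29375) ≈ 0.7455.

0.7455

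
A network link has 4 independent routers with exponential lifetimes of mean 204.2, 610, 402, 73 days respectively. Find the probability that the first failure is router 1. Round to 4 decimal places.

0.2155

Rates: λ_i = 1/mean_i → 0.00489716, 0.00163934, 0.00248756, 0.0136986; Σλ = 0.0227227.
P(router 1 first) = λ_1/Σλ = 0.00489716/0.0227227 ≈ 0.2155.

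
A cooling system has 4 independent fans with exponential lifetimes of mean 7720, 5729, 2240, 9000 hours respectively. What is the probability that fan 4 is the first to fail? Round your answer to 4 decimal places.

Rates: λ_i = 1/mean_i → 0.000129534, 0.000174551, 0.000446429, 0.000111111; Σλ = 0.000861624.
P(fan 4 first) = λ_4/Σλ = 0.000111111/0.000861624 ≈ 0.1290.

0.1290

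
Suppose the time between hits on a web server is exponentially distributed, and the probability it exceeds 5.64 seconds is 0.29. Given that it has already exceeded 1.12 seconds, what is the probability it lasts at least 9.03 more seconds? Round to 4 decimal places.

From e^(−λ·5.64) = 0.29, λ = −ln(0.29)/5.64 = 0.219481.
Memoryless: P(X > 1.12+9.03 | X > 1.12) = P(X > 9.03) = e^(−0.219481·9.03) ≈ 0.1378.

0.1378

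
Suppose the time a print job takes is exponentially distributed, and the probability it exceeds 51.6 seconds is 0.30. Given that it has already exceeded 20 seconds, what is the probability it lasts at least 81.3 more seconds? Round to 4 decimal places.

0.1500

From e^(−λ·51.6) = 0.30, λ = −ln(0.30)/51.6 = 0.0233328.
Memoryless: P(X > 20+81.3 | X > 20) = P(X > 81.3) = e^(−0.0233328·81.3) ≈ 0.1500.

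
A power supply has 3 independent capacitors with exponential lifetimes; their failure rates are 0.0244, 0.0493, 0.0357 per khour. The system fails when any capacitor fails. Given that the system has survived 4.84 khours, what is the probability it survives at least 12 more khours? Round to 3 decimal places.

0.269

Time to first failure ~ Exp(Σλ) with Σλ = 0.1094.
By memorylessness, P(T > 4.84+12 | T > 4.84) = P(T > 12) = e^(−0.1094·12) ≈ 0.269.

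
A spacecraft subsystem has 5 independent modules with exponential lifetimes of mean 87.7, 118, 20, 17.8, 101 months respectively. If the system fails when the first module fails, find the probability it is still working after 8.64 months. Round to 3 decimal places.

0.309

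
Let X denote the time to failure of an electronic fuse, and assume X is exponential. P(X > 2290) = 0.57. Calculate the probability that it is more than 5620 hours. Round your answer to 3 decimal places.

e^(−λ·2290) = 0.57 ⇒ λ = −ln(0.57)/2290 = 0.000245467.
P(X > 5620) = e^(−0.000245467·5620) = e^(−1.3795) ≈ 0.252.

0.252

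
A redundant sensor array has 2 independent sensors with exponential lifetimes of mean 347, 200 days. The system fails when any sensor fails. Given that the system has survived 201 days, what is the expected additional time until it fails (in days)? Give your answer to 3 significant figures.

127

First-failure rate Σλ = 1/347 + 1/200 = 0.00788184.
By memorylessness the expected residual is 1/Σλ = 126.874 days, regardless of the 201 already elapsed.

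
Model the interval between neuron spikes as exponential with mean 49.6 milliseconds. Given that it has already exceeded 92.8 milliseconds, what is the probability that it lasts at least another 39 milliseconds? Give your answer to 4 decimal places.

The rate is λ = 1/49.6 = 0.0201613 per millisecond.
The exponential is memoryless, so the remaining time is again Exp(λ): the condition X > 92.8 is irrelevant.
P(X > 39) = e^(−0.78629) ≈ 0.4555.

0.4555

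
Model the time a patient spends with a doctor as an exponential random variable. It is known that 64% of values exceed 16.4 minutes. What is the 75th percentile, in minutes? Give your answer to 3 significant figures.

50.9

e^(−λ·16.4) = 0.64 ⇒ λ = −ln(0.64)/16.4 = 0.0272126.
75th percentile: 1 − e^(−λt) = 0.75, t = −ln(0.25)/λ = 50.9431 minutes.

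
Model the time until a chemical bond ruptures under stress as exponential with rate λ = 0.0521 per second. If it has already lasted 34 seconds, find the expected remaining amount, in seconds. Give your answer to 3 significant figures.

By memorylessness, the remaining amount past any threshold is again Exp(λ) with mean 1/λ = 19.1939 seconds.

19.2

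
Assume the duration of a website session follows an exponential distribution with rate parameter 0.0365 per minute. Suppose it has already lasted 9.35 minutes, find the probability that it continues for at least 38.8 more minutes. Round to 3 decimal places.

0.243

By the memoryless property, P(X > 9.35+38.8 | X > 9.35) = P(X > 38.8).
P(X > 38.8) = e^(−1.4162) ≈ 0.243.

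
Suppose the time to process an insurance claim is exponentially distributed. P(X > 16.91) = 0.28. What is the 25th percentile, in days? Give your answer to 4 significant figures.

e^(−λ·16.91) = 0.28 ⇒ λ = −ln(0.28)/16.91 = 0.0752789.
25th percentile: 1 − e^(−λt) = 0.25, t = −ln(0.75)/λ = 3.82155 days.

3.822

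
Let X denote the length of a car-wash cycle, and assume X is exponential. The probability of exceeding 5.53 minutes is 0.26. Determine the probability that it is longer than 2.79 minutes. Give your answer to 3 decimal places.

0.507

e^(−λ·5.53) = 0.26 ⇒ λ = −ln(0.26)/5.53 = 0.243594.
P(X > 2.79) = e^(−0.243594·2.79) = e^(−0.67963) ≈ 0.507.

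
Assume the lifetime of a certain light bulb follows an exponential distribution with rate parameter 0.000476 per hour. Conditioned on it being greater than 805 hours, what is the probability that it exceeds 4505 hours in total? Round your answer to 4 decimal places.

The exponential is memoryless, so the remaining time is again Exp(λ): the condition X > 805 is irrelevant.
P(X > 3700) = e^(−1.7612) ≈ 0.1718.

0.1718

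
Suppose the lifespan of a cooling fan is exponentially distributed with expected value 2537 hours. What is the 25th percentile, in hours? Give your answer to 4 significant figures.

The rate is λ = 1/2537 = 0.000394166 per hour.
Set 1 − e^(−λt) = 0.25, so t = −ln(0.75)/λ = 0.28768/0.000394166 ≈ 729.849 hours.

729.8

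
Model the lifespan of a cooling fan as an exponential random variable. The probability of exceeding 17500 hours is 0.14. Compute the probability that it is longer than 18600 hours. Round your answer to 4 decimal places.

e^(−λ·17500) = 0.14 ⇒ λ = −ln(0.14)/17500 = 0.000112349.
P(X > 18600) = e^(−0.000112349·18600) = e^(−2.0897) ≈ 0.1237.

0.1237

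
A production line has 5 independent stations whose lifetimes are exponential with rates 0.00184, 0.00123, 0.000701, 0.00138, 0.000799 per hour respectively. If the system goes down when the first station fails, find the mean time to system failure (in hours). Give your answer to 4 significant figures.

The time to first failure is exponential with rate Σλ = 0.00184 + 0.00123 + 0.000701 + 0.00138 + 0.000799 = 0.00595.
E[min] = 1/Σλ = 1/0.00595 = 168.067 hours.

168.1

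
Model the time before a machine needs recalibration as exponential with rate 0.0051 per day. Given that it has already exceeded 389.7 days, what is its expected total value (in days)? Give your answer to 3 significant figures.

586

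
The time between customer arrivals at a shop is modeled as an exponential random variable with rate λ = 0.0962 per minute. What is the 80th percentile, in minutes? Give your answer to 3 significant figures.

16.7

Set 1 − e^(−λt) = 0.8, so t = −ln(0.2)/λ = 1.6094/0.0962 ≈ 16.7301 minutes.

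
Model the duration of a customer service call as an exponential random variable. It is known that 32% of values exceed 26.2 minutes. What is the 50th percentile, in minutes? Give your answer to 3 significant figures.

e^(−λ·26.2) = 0.32 ⇒ λ = −ln(0.32)/26.2 = 0.0434899.
50th percentile: 1 − e^(−λt) = 0.5, t = −ln(0.5)/λ = 15.9381 minutes.

15.9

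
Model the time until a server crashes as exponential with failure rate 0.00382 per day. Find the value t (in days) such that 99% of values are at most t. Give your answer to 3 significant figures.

1210

Set 1 − e^(−λt) = 0.99, so t = −ln(0.01)/λ = 4.6052/0.00382 ≈ 1205.54 days.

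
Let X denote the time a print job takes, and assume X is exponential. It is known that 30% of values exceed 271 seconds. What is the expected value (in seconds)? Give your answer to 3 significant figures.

225

e^(−λ·271) = 0.30 ⇒ λ = −ln(0.30)/271 = 0.0044427.
Mean = 1/λ = 225.088 seconds.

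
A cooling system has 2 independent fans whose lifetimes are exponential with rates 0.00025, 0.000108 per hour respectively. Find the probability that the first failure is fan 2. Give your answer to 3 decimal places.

The time to first failure is exponential with rate Σλ = 0.00025 + 0.000108 = 0.000358.
P(fan 2 first) = λ_2/Σλ = 0.000108/0.000358 ≈ 0.302.

0.302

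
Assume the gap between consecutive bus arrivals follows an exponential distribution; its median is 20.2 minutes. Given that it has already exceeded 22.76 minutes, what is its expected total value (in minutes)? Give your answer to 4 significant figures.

51.90

For an exponential, median = ln(2)/λ, so λ = ln 2 / 20.2 = 0.0343142 per minute.
By memorylessness, E[X | X > 22.76] = 22.76 + 1/λ = 22.76 + 29.1424 = 51.9024 minutes.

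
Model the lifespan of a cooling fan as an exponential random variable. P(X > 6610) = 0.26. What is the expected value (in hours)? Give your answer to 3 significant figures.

e^(−λ·6610) = 0.26 ⇒ λ = −ln(0.26)/6610 = 0.000203793.
Mean = 1/λ = 4906.93 hours.

4910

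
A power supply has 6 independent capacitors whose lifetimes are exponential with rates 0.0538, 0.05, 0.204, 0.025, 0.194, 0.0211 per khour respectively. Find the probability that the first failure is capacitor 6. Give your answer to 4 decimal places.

The time to first failure is exponential with rate Σλ = 0.0538 + 0.05 + 0.204 + 0.025 + 0.194 + 0.0211 = 0.5479.
P(capacitor 6 first) = λ_6/Σλ = 0.0211/0.5479 ≈ 0.0385.

0.0385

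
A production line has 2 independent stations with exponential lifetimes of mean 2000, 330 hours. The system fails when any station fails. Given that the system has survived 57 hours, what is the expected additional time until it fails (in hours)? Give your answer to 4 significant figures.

283.3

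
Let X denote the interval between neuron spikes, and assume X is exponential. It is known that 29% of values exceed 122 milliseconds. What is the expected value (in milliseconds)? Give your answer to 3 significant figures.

98.6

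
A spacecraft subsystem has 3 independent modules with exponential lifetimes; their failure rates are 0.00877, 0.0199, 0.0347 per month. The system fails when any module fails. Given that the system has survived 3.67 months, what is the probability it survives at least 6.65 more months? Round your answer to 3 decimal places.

0.656

Time to first failure ~ Exp(Σλ) with Σλ = 0.06337.
By memorylessness, P(T > 3.67+6.65 | T > 3.67) = P(T > 6.65) = e^(−0.06337·6.65) ≈ 0.656.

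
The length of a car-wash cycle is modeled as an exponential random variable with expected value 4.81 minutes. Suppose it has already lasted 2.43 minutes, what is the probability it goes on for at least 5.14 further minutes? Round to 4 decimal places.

0.3435

The rate is λ = 1/4.81 = 0.2079 per minute.
P(X > s+t | X > s) = e^(−λ(s+t))/e^(−λs) = e^(−λt), independent of s = 2.43.
P(X > 5.14) = e^(−1.0686) ≈ 0.3435.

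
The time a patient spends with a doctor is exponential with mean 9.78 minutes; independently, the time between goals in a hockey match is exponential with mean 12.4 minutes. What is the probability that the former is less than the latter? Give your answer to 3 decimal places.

λ_1 = 1/9.78 = 0.102249, λ_2 = 1/12.4 = 0.0806452.
For independent exponentials, P(the former < the latter) = λ_1/(λ_1+λ_2) = 0.102249/0.182895 ≈ 0.559.

0.559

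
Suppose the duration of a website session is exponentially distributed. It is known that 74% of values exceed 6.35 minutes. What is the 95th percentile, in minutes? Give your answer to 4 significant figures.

63.18

e^(−λ·6.35) = 0.74 ⇒ λ = −ln(0.74)/6.35 = 0.0474181.
95th percentile: 1 − e^(−λt) = 0.95, t = −ln(0.05)/λ = 63.1769 minutes.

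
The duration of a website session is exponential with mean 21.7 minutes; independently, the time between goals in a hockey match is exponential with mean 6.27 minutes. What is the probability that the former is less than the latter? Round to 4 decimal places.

0.2242

λ_1 = 1/21.7 = 0.0460829, λ_2 = 1/6.27 = 0.15949.
For independent exponentials, P(the former < the latter) = λ_1/(λ_1+λ_2) = 0.0460829/0.205573 ≈ 0.2242.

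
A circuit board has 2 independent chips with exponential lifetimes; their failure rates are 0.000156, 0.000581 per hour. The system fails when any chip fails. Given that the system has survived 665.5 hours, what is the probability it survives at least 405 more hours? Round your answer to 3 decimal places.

0.742

Time to first failure ~ Exp(Σλ) with Σλ = 0.000737.
By memorylessness, P(T > 665.5+405 | T > 665.5) = P(T > 405) = e^(−0.000737·405) ≈ 0.742.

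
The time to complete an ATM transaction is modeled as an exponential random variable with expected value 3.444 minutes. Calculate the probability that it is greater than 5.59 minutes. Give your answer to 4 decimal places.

0.1973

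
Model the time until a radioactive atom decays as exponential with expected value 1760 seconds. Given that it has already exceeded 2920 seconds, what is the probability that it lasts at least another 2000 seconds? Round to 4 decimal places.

The rate is λ = 1/1760 = 0.000568182 per second.
P(X > s+t | X > s) = e^(−λ(s+t))/e^(−λs) = e^(−λt), independent of s = 2920.
P(X > 2000) = e^(−1.1364) ≈ 0.3210.

0.3210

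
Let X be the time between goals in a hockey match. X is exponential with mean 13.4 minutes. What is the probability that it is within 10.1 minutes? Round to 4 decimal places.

The rate is λ = 1/13.4 = 0.0746269 per minute.
P(X ≤ 10.1) = 1 − e^(−λ·10.1) = 1 − e^(−0.75373) ≈ 0.5294.

0.5294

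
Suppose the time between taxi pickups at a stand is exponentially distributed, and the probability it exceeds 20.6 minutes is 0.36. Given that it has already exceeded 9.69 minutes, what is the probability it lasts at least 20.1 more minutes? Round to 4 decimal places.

0.3690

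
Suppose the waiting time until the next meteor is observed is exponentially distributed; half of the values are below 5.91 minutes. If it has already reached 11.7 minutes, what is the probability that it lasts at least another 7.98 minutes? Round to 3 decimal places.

For an exponential, median = ln(2)/λ, so λ = ln 2 / 5.91 = 0.117284 per minute.
By the memoryless property, P(X > 11.7+7.98 | X > 11.7) = P(X > 7.98).
P(X > 7.98) = e^(−0.93592) ≈ 0.392.

0.392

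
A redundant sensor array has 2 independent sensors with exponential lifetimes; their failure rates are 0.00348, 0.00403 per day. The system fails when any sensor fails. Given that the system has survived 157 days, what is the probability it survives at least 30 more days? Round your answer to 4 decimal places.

Time to first failure ~ Exp(Σλ) with Σλ = 0.00751.
By memorylessness, P(T > 157+30 | T > 157) = P(T > 30) = e^(−0.00751·30) ≈ 0.7983.

0.7983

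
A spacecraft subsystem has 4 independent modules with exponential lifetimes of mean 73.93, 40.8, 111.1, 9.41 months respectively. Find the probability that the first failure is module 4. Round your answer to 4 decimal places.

0.6932

Rates: λ_i = 1/mean_i → 0.0135263, 0.0245098, 0.0090009, 0.10627; Σλ = 0.153307.
P(module 4 first) = λ_4/Σλ = 0.10627/0.153307 ≈ 0.6932.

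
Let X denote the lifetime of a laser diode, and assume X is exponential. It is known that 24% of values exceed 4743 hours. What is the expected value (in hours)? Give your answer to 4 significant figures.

3323

e^(−λ·4743) = 0.24 ⇒ λ = −ln(0.24)/4743 = 0.000300889.
Mean = 1/λ = 3323.49 hours.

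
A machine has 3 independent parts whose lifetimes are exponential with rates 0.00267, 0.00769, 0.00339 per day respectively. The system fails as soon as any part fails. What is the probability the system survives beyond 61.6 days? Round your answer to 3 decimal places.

0.429

The time to first failure is exponential with rate Σλ = 0.00267 + 0.00769 + 0.00339 = 0.01375.
P(min > 61.6) = e^(−0.01375·61.6) = e^(−0.847) ≈ 0.429.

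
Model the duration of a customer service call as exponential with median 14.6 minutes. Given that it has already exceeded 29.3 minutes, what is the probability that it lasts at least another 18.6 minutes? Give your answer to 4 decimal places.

For an exponential, median = ln(2)/λ, so λ = ln 2 / 14.6 = 0.0474758 per minute.
P(X > s+t | X > s) = e^(−λ(s+t))/e^(−λs) = e^(−λt), independent of s = 29.3.
P(X > 18.6) = e^(−0.88305) ≈ 0.4135.

0.4135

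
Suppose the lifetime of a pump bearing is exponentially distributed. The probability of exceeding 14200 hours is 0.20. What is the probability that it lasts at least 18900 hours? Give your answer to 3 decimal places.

0.117

e^(−λ·14200) = 0.20 ⇒ λ = −ln(0.20)/14200 = 0.000113341.
P(X > 18900) = e^(−0.000113341·18900) = e^(−2.1421) ≈ 0.117.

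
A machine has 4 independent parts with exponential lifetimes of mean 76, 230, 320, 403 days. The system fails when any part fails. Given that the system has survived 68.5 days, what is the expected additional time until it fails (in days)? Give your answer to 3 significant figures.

43.3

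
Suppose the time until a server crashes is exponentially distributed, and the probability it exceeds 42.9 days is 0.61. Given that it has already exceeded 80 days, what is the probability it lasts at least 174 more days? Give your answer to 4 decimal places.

From e^(−λ·42.9) = 0.61, λ = −ln(0.61)/42.9 = 0.0115221.
Memoryless: P(X > 80+174 | X > 80) = P(X > 174) = e^(−0.0115221·174) ≈ 0.1347.

0.1347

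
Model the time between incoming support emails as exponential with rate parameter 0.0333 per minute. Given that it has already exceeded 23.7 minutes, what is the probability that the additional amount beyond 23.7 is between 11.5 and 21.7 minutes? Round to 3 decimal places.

0.196

Memoryless: the residual past 23.7 is again Exp(λ).
P(11.5 < residual < 21.7) = e^(−λ·11.5) − e^(−λ·21.7) = 0.68185 − 0.48548 ≈ 0.196.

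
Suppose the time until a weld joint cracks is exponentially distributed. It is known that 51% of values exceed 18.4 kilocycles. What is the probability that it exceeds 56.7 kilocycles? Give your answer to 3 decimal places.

e^(−λ·18.4) = 0.51 ⇒ λ = −ln(0.51)/18.4 = 0.0365948.
P(X > 56.7) = e^(−0.0365948·56.7) = e^(−2.0749) ≈ 0.126.

0.126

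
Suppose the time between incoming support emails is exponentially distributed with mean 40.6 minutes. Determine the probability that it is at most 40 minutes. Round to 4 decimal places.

The rate is λ = 1/40.6 = 0.0246305 per minute.
P(X ≤ 40) = 1 − e^(−λ·40) = 1 − e^(−0.98522) ≈ 0.6266.

0.6266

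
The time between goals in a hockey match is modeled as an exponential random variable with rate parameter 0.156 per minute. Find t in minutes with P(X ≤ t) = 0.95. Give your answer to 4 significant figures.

Set 1 − e^(−λt) = 0.95, so t = −ln(0.05)/λ = 2.9957/0.156 ≈ 19.2034 minutes.

19.20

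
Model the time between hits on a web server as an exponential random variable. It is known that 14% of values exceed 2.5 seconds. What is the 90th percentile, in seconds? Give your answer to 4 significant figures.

2.928

e^(−λ·2.5) = 0.14 ⇒ λ = −ln(0.14)/2.5 = 0.786445.
90th percentile: 1 − e^(−λt) = 0.9, t = −ln(0.1)/λ = 2.92784 seconds.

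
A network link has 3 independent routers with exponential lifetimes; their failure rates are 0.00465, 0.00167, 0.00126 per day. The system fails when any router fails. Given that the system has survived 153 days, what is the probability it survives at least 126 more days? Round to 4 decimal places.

0.3848

Time to first failure ~ Exp(Σλ) with Σλ = 0.00758.
By memorylessness, P(T > 153+126 | T > 153) = P(T > 126) = e^(−0.00758·126) ≈ 0.3848.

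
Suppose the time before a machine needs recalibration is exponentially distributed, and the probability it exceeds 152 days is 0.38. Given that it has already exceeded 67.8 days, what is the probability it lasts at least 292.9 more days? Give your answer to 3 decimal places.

From e^(−λ·152) = 0.38, λ = −ln(0.38)/152 = 0.00636568.
Memoryless: P(X > 67.8+292.9 | X > 67.8) = P(X > 292.9) = e^(−0.00636568·292.9) ≈ 0.155.

0.155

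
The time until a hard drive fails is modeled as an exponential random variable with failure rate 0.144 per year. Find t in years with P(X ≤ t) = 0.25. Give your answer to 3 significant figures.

Set 1 − e^(−λt) = 0.25, so t = −ln(0.75)/λ = 0.28768/0.144 ≈ 1.99779 years.

2.00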